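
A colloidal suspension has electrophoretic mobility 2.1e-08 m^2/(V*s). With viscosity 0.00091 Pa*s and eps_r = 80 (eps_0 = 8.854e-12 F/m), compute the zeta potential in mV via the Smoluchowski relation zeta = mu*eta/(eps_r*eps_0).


Smoluchowski equation: zeta = mu * eta / (eps_r * eps_0)
zeta = 2.1e-08 * 0.00091 / (80 * 8.854e-12)
zeta = 0.026979 V = 26.98 mV

26.98


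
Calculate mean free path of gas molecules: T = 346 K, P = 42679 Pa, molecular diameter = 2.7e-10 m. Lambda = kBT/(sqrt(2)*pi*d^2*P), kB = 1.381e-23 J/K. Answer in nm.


Mean free path: lambda = kB*T / (sqrt(2) * pi * d^2 * P)
lambda = 1.381e-23 * 346 / (sqrt(2) * pi * (2.7e-10)^2 * 42679)
lambda = 3.45671e-07 m
lambda = 345.67 nm

345.67


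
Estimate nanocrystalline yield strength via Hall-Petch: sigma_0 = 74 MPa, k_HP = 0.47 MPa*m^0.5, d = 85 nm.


d = 85 nm = 8.5e-08 m
sqrt(d) = 0.0002915476
Hall-Petch contribution = k / sqrt(d) = 0.47 / 0.0002915476 = 1612.1 MPa
sigma = sigma_0 + k/sqrt(d) = 74 + 1612.1 = 1686.1 MPa

1686.1


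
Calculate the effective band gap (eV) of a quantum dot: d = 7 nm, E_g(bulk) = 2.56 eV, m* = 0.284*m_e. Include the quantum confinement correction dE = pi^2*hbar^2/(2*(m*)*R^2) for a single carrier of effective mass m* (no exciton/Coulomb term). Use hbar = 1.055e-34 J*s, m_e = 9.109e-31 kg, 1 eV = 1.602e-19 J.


Radius R = 7/2 nm = 3.5e-09 m
Confinement energy dE = pi^2 * hbar^2 / (2 * m_eff * m_e * R^2)
dE = pi^2 * (1.055e-34)^2 / (2 * 0.284 * 9.109e-31 * (3.5e-09)^2) J, divided by 1.602e-19 J/eV
dE = 0.1082 eV
Total band gap = E_g(bulk) + dE = 2.56 + 0.1082 = 2.6682 eV

2.6682


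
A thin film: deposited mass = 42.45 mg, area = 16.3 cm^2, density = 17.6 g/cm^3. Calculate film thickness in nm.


Convert: m = 42.45 mg = 4.2450e-05 kg, A = 16.3 cm^2 = 1.6300e-03 m^2, rho = 17.6 g/cm^3 = 17600 kg/m^3
t = m / (A * rho)
t = 4.2450e-05 / (1.6300e-03 * 17600)
t = 1.4797e-06 m = 1479.7 nm

1479.7


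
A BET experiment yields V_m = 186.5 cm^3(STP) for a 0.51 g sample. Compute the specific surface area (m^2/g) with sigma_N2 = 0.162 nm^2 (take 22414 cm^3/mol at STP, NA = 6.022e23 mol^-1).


Number of moles in monolayer = V_m / 22414 = 186.5 / 22414 = 0.00832069
Number of molecules = moles * NA = 0.00832069 * 6.022e23
SA = molecules * sigma / mass
SA = (186.5 / 22414) * 6.022e23 * 0.162e-18 / 0.51
SA = 1591.6 m^2/g

1591.6


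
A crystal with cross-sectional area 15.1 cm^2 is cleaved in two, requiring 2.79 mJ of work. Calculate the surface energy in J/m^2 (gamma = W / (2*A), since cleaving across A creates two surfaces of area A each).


Convert: A = 15.1 cm^2 = 0.00151 m^2, W = 2.79 mJ = 0.00279 J
Cleaving exposes two faces of area A, so total new surface = 2*A and gamma = W / (2*A)
gamma = 0.00279 / (2 * 0.00151)
gamma = 0.924 J/m^2

0.924


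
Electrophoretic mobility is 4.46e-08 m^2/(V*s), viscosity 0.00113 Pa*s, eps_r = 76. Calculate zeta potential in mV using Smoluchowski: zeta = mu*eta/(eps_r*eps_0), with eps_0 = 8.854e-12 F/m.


Smoluchowski equation: zeta = mu * eta / (eps_r * eps_0)
zeta = 4.46e-08 * 0.00113 / (76 * 8.854e-12)
zeta = 0.074896 V = 74.9 mV

74.9


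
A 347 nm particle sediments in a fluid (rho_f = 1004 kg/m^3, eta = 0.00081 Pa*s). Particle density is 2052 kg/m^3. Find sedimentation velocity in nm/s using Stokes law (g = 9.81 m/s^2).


Radius R = 347/2 nm = 1.735e-07 m
Density difference = 2052 - 1004 = 1048 kg/m^3
v = 2 * R^2 * (rho_p - rho_f) * g / (9 * eta)
v = 2 * (1.735e-07)^2 * 1048 * 9.81 / (9 * 0.00081)
v = 8.49047e-08 m/s = 84.9047 nm/s

84.9047


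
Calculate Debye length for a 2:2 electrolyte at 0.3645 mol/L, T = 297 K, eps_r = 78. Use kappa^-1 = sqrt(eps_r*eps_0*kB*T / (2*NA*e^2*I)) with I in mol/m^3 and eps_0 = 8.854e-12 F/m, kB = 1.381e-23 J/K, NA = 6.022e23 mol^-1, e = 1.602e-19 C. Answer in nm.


Ionic strength I = 0.3645 * 2^2 * 1000 = 1458 mol/m^3
kappa^-1 = sqrt(78 * 8.854e-12 * 1.381e-23 * 297 / (2 * 6.022e23 * (1.602e-19)^2 * 1458))
kappa^-1 = 0.251 nm

0.251


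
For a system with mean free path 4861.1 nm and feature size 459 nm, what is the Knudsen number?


Knudsen number Kn = lambda / L
Kn = 4861.1 / 459
Kn = 10.5906

10.5906


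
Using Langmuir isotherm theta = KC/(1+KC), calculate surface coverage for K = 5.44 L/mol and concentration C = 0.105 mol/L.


Langmuir isotherm: theta = K*C / (1 + K*C)
K*C = 5.44 * 0.105 = 0.5712
theta = 0.5712 / (1 + 0.5712) = 0.5712 / 1.5712
theta = 0.3635

0.3635


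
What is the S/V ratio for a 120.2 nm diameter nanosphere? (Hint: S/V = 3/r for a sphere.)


Radius r = 120.2/2 = 60.1 nm
S/V = 3 / r = 3 / 60.1
S/V = 0.0499 nm^-1

0.0499


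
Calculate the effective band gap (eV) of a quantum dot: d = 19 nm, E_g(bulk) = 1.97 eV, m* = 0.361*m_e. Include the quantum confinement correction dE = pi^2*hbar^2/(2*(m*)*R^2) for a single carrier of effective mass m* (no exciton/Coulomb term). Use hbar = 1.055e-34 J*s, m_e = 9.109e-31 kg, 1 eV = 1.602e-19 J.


Radius R = 19/2 nm = 9.5e-09 m
Confinement energy dE = pi^2 * hbar^2 / (2 * m_eff * m_e * R^2)
dE = pi^2 * (1.055e-34)^2 / (2 * 0.361 * 9.109e-31 * (9.5e-09)^2) J, divided by 1.602e-19 J/eV
dE = 0.0116 eV
Total band gap = E_g(bulk) + dE = 1.97 + 0.0116 = 1.9816 eV

1.9816


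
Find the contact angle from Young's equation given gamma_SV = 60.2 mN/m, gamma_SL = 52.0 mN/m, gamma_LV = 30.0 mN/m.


cos(theta) = (gamma_SV - gamma_SL) / gamma_LV
cos(theta) = (60.2 - 52.0) / 30.0
cos(theta) = 0.273333
theta = arccos(0.273333) = 74.14 degrees

74.14


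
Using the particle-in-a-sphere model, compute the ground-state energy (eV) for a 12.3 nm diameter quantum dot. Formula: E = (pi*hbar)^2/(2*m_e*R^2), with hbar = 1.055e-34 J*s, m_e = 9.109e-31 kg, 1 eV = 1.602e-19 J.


Radius R = 12.3/2 = 6.15 nm = 6.15e-09 m
E = (pi * 1.055e-34)^2 / (2 * 9.109e-31 * (6.15e-09)^2)
E(J) = 1.59424e-21
E = E(J) / 1.602e-19 = 0.01 eV

0.01


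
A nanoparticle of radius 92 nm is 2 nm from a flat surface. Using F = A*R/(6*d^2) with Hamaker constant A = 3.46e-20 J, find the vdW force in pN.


Convert to SI: R = 92 nm = 9.2e-08 m, d = 2 nm = 2e-09 m
F = A * R / (6 * d^2)
F = 3.46e-20 * 9.2e-08 / (6 * (2e-09)^2)
F = 1.32633e-10 N = 132.633 pN

132.633


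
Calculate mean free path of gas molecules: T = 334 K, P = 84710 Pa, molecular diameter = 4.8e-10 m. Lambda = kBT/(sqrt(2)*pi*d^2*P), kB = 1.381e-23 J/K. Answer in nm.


Mean free path: lambda = kB*T / (sqrt(2) * pi * d^2 * P)
lambda = 1.381e-23 * 334 / (sqrt(2) * pi * (4.8e-10)^2 * 84710)
lambda = 5.31934e-08 m
lambda = 53.19 nm

53.19


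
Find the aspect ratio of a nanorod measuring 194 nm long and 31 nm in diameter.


Aspect ratio AR = length / diameter
AR = 194 / 31
AR = 6.26

6.26


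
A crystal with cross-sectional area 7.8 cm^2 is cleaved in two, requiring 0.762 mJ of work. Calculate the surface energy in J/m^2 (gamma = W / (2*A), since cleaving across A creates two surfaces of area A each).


Convert: A = 7.8 cm^2 = 0.00078 m^2, W = 0.762 mJ = 0.000762 J
Cleaving exposes two faces of area A, so total new surface = 2*A and gamma = W / (2*A)
gamma = 0.000762 / (2 * 0.00078)
gamma = 0.488 J/m^2

0.488


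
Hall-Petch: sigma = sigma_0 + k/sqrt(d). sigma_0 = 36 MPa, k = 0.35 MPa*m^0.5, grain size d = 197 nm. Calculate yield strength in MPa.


d = 197 nm = 1.97e-07 m
sqrt(d) = 0.0004438468
Hall-Petch contribution = k / sqrt(d) = 0.35 / 0.0004438468 = 788.6 MPa
sigma = sigma_0 + k/sqrt(d) = 36 + 788.6 = 824.6 MPa

824.6


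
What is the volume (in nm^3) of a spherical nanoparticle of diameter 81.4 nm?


Radius r = 81.4/2 = 40.7 nm
Volume V = (4/3) * pi * r^3
V = (4/3) * pi * (40.7)^3
V = 282404.65 nm^3

282404.65


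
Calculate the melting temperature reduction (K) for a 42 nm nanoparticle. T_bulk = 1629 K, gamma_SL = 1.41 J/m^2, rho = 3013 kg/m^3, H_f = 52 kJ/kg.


Radius R = 42/2 = 21 nm = 2.1e-08 m
Convert H_f = 52 kJ/kg = 52000 J/kg
dT = 2 * gamma_SL * T_bulk / (rho * H_f * R)
dT = 2 * 1.41 * 1629 / (3013 * 52000 * 2.1e-08)
dT = 1396.2 K

1396.2


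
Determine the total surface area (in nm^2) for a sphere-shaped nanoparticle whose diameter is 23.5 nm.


Radius r = 23.5/2 = 11.75 nm
Surface area SA = 4 * pi * r^2
SA = 4 * pi * (11.75)^2
SA = 1734.94 nm^2

1734.94


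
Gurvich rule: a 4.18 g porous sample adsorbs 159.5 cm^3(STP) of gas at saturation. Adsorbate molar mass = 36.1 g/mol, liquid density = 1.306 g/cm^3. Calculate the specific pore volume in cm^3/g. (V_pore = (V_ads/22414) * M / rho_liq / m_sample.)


Moles adsorbed n = V_ads / 22414 = 159.5 / 22414 = 7.116088e-03 mol
Liquid volume V_liq = n * M / rho_liq = 7.116088e-03 * 36.1 / 1.306 = 0.19670 cm^3
Specific pore volume V_pore = V_liq / m_sample = 0.19670 / 4.18
V_pore = 0.0471 cm^3/g

0.0471


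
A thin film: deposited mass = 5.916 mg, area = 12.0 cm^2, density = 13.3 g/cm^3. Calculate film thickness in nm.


Convert: m = 5.916 mg = 5.9160e-06 kg, A = 12.0 cm^2 = 1.2000e-03 m^2, rho = 13.3 g/cm^3 = 13300 kg/m^3
t = m / (A * rho)
t = 5.9160e-06 / (1.2000e-03 * 13300)
t = 3.7068e-07 m = 370.7 nm

370.7


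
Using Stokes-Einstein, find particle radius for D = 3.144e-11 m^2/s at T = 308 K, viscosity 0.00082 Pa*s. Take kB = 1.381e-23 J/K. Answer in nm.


Stokes-Einstein: R = kB*T / (6*pi*eta*D)
R = 1.381e-23 * 308 / (6 * pi * 0.00082 * 3.144e-11)
R = 8.7528e-09 m = 8.75 nm

8.75


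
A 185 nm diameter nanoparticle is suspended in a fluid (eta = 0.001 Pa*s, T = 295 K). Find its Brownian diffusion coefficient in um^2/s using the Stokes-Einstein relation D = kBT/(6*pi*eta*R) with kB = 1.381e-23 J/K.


Radius R = 185/2 = 92.5 nm = 9.25e-08 m
D = kB*T / (6*pi*eta*R)
D = 1.381e-23 * 295 / (6 * pi * 0.001 * 9.25e-08)
D = 2.33654e-12 m^2/s = 2.337 um^2/s

2.337


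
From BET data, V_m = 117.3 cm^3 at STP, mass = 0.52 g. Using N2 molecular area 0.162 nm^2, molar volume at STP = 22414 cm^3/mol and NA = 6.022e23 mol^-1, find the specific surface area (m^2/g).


Number of moles in monolayer = V_m / 22414 = 117.3 / 22414 = 0.00523334
Number of molecules = moles * NA = 0.00523334 * 6.022e23
SA = molecules * sigma / mass
SA = (117.3 / 22414) * 6.022e23 * 0.162e-18 / 0.52
SA = 981.8 m^2/g

981.8


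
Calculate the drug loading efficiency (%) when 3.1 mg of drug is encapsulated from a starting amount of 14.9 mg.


Drug loading efficiency = (drug loaded / drug initial) * 100
DLE = 3.1 / 14.9 * 100
DLE = 0.2081 * 100
DLE = 20.81%

20.81


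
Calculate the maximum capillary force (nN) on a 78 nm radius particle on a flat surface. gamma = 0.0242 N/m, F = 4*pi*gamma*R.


Convert radius: R = 78 nm = 7.8e-08 m
F = 4 * pi * gamma * R
F = 4 * pi * 0.0242 * 7.8e-08
F = 2.37203e-08 N = 23.7203 nN

23.7203


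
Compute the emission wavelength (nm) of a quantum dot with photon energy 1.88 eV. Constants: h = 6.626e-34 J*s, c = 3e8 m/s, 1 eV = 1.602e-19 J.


Convert energy: E = 1.88 eV = 1.88 * 1.602e-19 = 3.01176e-19 J
lambda = h*c / E = 6.626e-34 * 3e8 / 3.01176e-19
lambda = 6.60013e-07 m = 660.0 nm

660.0


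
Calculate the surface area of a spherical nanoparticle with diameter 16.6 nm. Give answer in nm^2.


Radius r = 16.6/2 = 8.3 nm
Surface area SA = 4 * pi * r^2
SA = 4 * pi * (8.3)^2
SA = 865.7 nm^2

865.7


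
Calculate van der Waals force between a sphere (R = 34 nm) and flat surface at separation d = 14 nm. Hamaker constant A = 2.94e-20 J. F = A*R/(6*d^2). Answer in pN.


Convert to SI: R = 34 nm = 3.4e-08 m, d = 14 nm = 1.4e-08 m
F = A * R / (6 * d^2)
F = 2.94e-20 * 3.4e-08 / (6 * (1.4e-08)^2)
F = 8.5e-13 N = 0.85 pN

0.85


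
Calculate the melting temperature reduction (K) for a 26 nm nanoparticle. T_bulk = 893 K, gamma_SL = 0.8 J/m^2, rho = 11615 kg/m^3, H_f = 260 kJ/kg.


Radius R = 26/2 = 13 nm = 1.3e-08 m
Convert H_f = 260 kJ/kg = 260000 J/kg
dT = 2 * gamma_SL * T_bulk / (rho * H_f * R)
dT = 2 * 0.8 * 893 / (11615 * 260000 * 1.3e-08)
dT = 36.4 K

36.4


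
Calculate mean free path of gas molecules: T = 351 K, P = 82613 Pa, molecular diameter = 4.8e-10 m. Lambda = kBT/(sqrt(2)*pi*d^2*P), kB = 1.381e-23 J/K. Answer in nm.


Mean free path: lambda = kB*T / (sqrt(2) * pi * d^2 * P)
lambda = 1.381e-23 * 351 / (sqrt(2) * pi * (4.8e-10)^2 * 82613)
lambda = 5.73199e-08 m
lambda = 57.32 nm

57.32


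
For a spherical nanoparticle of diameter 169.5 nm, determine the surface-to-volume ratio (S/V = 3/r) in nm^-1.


Radius r = 169.5/2 = 84.75 nm
S/V = 3 / r = 3 / 84.75
S/V = 0.0354 nm^-1

0.0354


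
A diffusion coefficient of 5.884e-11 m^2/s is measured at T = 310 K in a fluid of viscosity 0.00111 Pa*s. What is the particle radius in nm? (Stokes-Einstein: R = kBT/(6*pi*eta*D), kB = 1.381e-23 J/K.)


Stokes-Einstein: R = kB*T / (6*pi*eta*D)
R = 1.381e-23 * 310 / (6 * pi * 0.00111 * 5.884e-11)
R = 3.47743e-09 m = 3.48 nm

3.48


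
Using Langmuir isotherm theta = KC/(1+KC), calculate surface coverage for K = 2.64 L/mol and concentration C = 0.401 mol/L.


Langmuir isotherm: theta = K*C / (1 + K*C)
K*C = 2.64 * 0.401 = 1.05864
theta = 1.05864 / (1 + 1.05864) = 1.05864 / 2.05864
theta = 0.5142

0.5142


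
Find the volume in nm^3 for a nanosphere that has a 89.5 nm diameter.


Radius r = 89.5/2 = 44.75 nm
Volume V = (4/3) * pi * r^3
V = (4/3) * pi * (44.75)^3
V = 375377.06 nm^3

375377.06


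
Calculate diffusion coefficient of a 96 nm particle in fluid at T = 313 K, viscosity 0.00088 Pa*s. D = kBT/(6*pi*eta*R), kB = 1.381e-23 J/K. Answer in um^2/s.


Radius R = 96/2 = 48 nm = 4.8e-08 m
D = kB*T / (6*pi*eta*R)
D = 1.381e-23 * 313 / (6 * pi * 0.00088 * 4.8e-08)
D = 5.42891e-12 m^2/s = 5.429 um^2/s

5.429


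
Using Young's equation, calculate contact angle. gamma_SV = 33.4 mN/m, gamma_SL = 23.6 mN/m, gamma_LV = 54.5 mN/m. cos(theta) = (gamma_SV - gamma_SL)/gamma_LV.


cos(theta) = (gamma_SV - gamma_SL) / gamma_LV
cos(theta) = (33.4 - 23.6) / 54.5
cos(theta) = 0.179817
theta = arccos(0.179817) = 79.64 degrees

79.64


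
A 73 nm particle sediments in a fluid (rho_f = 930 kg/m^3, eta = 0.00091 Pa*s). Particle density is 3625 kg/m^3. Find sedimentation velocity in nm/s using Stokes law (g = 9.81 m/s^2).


Radius R = 73/2 nm = 3.65e-08 m
Density difference = 3625 - 930 = 2695 kg/m^3
v = 2 * R^2 * (rho_p - rho_f) * g / (9 * eta)
v = 2 * (3.65e-08)^2 * 2695 * 9.81 / (9 * 0.00091)
v = 8.60121e-09 m/s = 8.6012 nm/s

8.6012


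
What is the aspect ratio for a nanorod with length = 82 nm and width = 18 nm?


Aspect ratio AR = length / diameter
AR = 82 / 18
AR = 4.56

4.56


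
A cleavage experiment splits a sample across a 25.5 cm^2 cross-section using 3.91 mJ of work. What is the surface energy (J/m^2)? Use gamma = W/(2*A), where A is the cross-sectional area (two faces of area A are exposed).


Convert: A = 25.5 cm^2 = 0.00255 m^2, W = 3.91 mJ = 0.00391 J
Cleaving exposes two faces of area A, so total new surface = 2*A and gamma = W / (2*A)
gamma = 0.00391 / (2 * 0.00255)
gamma = 0.767 J/m^2

0.767


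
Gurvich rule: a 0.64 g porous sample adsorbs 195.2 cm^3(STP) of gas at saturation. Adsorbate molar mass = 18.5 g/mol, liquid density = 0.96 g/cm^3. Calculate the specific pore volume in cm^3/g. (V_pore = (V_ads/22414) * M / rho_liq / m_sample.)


Moles adsorbed n = V_ads / 22414 = 195.2 / 22414 = 8.708843e-03 mol
Liquid volume V_liq = n * M / rho_liq = 8.708843e-03 * 18.5 / 0.96 = 0.16783 cm^3
Specific pore volume V_pore = V_liq / m_sample = 0.16783 / 0.64
V_pore = 0.2622 cm^3/g

0.2622


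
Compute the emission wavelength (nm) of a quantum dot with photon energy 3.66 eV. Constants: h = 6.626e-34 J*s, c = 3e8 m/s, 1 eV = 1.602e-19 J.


Convert energy: E = 3.66 eV = 3.66 * 1.602e-19 = 5.86332e-19 J
lambda = h*c / E = 6.626e-34 * 3e8 / 5.86332e-19
lambda = 3.39023e-07 m = 339.0 nm

339.0


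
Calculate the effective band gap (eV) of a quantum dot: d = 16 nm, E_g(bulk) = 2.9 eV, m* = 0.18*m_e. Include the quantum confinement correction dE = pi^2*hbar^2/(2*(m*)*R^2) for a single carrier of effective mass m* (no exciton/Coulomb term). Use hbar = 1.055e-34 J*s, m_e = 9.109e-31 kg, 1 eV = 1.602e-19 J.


Radius R = 16/2 nm = 8e-09 m
Confinement energy dE = pi^2 * hbar^2 / (2 * m_eff * m_e * R^2)
dE = pi^2 * (1.055e-34)^2 / (2 * 0.18 * 9.109e-31 * (8e-09)^2) J, divided by 1.602e-19 J/eV
dE = 0.0327 eV
Total band gap = E_g(bulk) + dE = 2.9 + 0.0327 = 2.9327 eV

2.9327


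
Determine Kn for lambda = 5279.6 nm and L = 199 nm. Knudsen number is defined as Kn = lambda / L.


Knudsen number Kn = lambda / L
Kn = 5279.6 / 199
Kn = 26.5307

26.5307


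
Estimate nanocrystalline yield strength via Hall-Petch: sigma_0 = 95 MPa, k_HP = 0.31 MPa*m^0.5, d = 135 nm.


d = 135 nm = 1.35e-07 m
sqrt(d) = 0.0003674235
Hall-Petch contribution = k / sqrt(d) = 0.31 / 0.0003674235 = 843.7 MPa
sigma = sigma_0 + k/sqrt(d) = 95 + 843.7 = 938.7 MPa

938.7


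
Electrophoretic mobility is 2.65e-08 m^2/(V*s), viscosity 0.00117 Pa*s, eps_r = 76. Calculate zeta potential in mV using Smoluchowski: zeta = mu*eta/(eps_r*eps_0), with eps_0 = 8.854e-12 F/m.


Smoluchowski equation: zeta = mu * eta / (eps_r * eps_0)
zeta = 2.65e-08 * 0.00117 / (76 * 8.854e-12)
zeta = 0.046076 V = 46.08 mV

46.08


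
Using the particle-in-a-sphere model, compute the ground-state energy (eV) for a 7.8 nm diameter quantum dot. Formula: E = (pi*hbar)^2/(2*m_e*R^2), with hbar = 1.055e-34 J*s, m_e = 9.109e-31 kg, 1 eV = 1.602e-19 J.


Radius R = 7.8/2 = 3.9 nm = 3.9e-09 m
E = (pi * 1.055e-34)^2 / (2 * 9.109e-31 * (3.9e-09)^2)
E(J) = 3.96438e-21
E = E(J) / 1.602e-19 = 0.0247 eV

0.0247


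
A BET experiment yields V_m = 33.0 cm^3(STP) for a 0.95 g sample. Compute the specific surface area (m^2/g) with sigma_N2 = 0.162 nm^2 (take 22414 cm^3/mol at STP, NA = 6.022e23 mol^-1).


Number of moles in monolayer = V_m / 22414 = 33.0 / 22414 = 0.00147229
Number of molecules = moles * NA = 0.00147229 * 6.022e23
SA = molecules * sigma / mass
SA = (33.0 / 22414) * 6.022e23 * 0.162e-18 / 0.95
SA = 151.2 m^2/g

151.2


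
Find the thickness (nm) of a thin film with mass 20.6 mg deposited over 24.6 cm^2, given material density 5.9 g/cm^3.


Convert: m = 20.6 mg = 2.0600e-05 kg, A = 24.6 cm^2 = 2.4600e-03 m^2, rho = 5.9 g/cm^3 = 5900 kg/m^3
t = m / (A * rho)
t = 2.0600e-05 / (2.4600e-03 * 5900)
t = 1.4193e-06 m = 1419.3 nm

1419.3


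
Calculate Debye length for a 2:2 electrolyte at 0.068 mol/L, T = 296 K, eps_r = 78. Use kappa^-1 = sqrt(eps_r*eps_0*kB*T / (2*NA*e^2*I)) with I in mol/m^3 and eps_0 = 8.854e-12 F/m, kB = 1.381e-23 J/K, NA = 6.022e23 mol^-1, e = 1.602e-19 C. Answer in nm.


Ionic strength I = 0.068 * 2^2 * 1000 = 272 mol/m^3
kappa^-1 = sqrt(78 * 8.854e-12 * 1.381e-23 * 296 / (2 * 6.022e23 * (1.602e-19)^2 * 272))
kappa^-1 = 0.579 nm

0.579


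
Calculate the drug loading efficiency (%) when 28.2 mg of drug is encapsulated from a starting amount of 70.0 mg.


Drug loading efficiency = (drug loaded / drug initial) * 100
DLE = 28.2 / 70.0 * 100
DLE = 0.4029 * 100
DLE = 40.29%

40.29


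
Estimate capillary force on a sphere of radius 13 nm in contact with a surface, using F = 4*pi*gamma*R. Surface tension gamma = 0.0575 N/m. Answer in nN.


Convert radius: R = 13 nm = 1.3e-08 m
F = 4 * pi * gamma * R
F = 4 * pi * 0.0575 * 1.3e-08
F = 9.39336e-09 N = 9.3934 nN

9.3934


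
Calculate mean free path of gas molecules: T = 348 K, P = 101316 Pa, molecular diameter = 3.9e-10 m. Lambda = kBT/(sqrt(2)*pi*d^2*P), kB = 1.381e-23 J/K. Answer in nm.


Mean free path: lambda = kB*T / (sqrt(2) * pi * d^2 * P)
lambda = 1.381e-23 * 348 / (sqrt(2) * pi * (3.9e-10)^2 * 101316)
lambda = 7.01941e-08 m
lambda = 70.19 nm

70.19


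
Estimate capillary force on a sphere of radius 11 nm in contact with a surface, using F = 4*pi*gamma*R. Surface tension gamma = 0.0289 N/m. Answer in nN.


Convert radius: R = 11 nm = 1.1e-08 m
F = 4 * pi * gamma * R
F = 4 * pi * 0.0289 * 1.1e-08
F = 3.99485e-09 N = 3.9948 nN

3.9948


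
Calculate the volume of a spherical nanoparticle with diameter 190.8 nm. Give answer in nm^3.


Radius r = 190.8/2 = 95.4 nm
Volume V = (4/3) * pi * r^3
V = (4/3) * pi * (95.4)^3
V = 3636919.88 nm^3

3636919.88


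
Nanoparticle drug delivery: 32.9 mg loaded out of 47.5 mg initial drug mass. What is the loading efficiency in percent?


Drug loading efficiency = (drug loaded / drug initial) * 100
DLE = 32.9 / 47.5 * 100
DLE = 0.6926 * 100
DLE = 69.26%

69.26


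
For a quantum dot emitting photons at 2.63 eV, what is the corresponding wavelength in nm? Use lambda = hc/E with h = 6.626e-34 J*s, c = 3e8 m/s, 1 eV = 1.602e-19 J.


Convert energy: E = 2.63 eV = 2.63 * 1.602e-19 = 4.21326e-19 J
lambda = h*c / E = 6.626e-34 * 3e8 / 4.21326e-19
lambda = 4.71796e-07 m = 471.8 nm

471.8


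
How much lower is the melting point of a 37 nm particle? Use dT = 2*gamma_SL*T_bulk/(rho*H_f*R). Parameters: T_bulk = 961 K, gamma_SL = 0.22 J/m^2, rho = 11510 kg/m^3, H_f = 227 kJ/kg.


Radius R = 37/2 = 18.5 nm = 1.85e-08 m
Convert H_f = 227 kJ/kg = 227000 J/kg
dT = 2 * gamma_SL * T_bulk / (rho * H_f * R)
dT = 2 * 0.22 * 961 / (11510 * 227000 * 1.85e-08)
dT = 8.7 K

8.7


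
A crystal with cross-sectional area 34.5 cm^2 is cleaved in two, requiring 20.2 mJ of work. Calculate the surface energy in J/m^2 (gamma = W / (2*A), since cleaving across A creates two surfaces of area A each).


Convert: A = 34.5 cm^2 = 0.00345 m^2, W = 20.2 mJ = 0.0202 J
Cleaving exposes two faces of area A, so total new surface = 2*A and gamma = W / (2*A)
gamma = 0.0202 / (2 * 0.00345)
gamma = 2.928 J/m^2

2.928


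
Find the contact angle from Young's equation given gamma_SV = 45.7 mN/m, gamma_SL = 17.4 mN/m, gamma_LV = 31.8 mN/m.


cos(theta) = (gamma_SV - gamma_SL) / gamma_LV
cos(theta) = (45.7 - 17.4) / 31.8
cos(theta) = 0.889937
theta = arccos(0.889937) = 27.13 degrees

27.13


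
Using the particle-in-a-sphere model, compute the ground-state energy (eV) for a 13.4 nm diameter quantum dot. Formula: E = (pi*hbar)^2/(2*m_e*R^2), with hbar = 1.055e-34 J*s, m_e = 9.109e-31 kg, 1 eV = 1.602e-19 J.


Radius R = 13.4/2 = 6.7 nm = 6.7e-09 m
E = (pi * 1.055e-34)^2 / (2 * 9.109e-31 * (6.7e-09)^2)
E(J) = 1.34324e-21
E = E(J) / 1.602e-19 = 0.0084 eV

0.0084


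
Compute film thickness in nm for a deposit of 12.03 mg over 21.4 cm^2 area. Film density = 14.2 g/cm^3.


Convert: m = 12.03 mg = 1.2030e-05 kg, A = 21.4 cm^2 = 2.1400e-03 m^2, rho = 14.2 g/cm^3 = 14200 kg/m^3
t = m / (A * rho)
t = 1.2030e-05 / (2.1400e-03 * 14200)
t = 3.9588e-07 m = 395.9 nm

395.9


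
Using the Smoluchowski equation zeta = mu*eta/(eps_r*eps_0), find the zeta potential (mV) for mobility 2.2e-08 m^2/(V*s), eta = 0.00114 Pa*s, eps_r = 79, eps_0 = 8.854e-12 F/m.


Smoluchowski equation: zeta = mu * eta / (eps_r * eps_0)
zeta = 2.2e-08 * 0.00114 / (79 * 8.854e-12)
zeta = 0.035856 V = 35.86 mV

35.86


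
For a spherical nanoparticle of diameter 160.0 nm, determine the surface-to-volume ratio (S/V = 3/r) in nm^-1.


Radius r = 160.0/2 = 80 nm
S/V = 3 / r = 3 / 80
S/V = 0.0375 nm^-1

0.0375


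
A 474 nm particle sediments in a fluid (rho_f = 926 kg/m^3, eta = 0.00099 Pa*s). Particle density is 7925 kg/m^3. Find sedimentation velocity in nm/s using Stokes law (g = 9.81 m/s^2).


Radius R = 474/2 nm = 2.37e-07 m
Density difference = 7925 - 926 = 6999 kg/m^3
v = 2 * R^2 * (rho_p - rho_f) * g / (9 * eta)
v = 2 * (2.37e-07)^2 * 6999 * 9.81 / (9 * 0.00099)
v = 8.65673e-07 m/s = 865.6732 nm/s

865.6732


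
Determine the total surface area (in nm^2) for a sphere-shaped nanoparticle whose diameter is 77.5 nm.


Radius r = 77.5/2 = 38.75 nm
Surface area SA = 4 * pi * r^2
SA = 4 * pi * (38.75)^2
SA = 18869.19 nm^2

18869.19


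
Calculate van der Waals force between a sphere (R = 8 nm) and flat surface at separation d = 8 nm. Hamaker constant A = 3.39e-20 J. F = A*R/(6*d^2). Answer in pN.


Convert to SI: R = 8 nm = 8e-09 m, d = 8 nm = 8e-09 m
F = A * R / (6 * d^2)
F = 3.39e-20 * 8e-09 / (6 * (8e-09)^2)
F = 7.0625e-13 N = 0.706 pN

0.706


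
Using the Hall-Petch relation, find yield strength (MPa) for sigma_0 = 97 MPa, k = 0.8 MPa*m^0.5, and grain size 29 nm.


d = 29 nm = 2.9e-08 m
sqrt(d) = 0.0001702939
Hall-Petch contribution = k / sqrt(d) = 0.8 / 0.0001702939 = 4697.8 MPa
sigma = sigma_0 + k/sqrt(d) = 97 + 4697.8 = 4794.8 MPa

4794.8


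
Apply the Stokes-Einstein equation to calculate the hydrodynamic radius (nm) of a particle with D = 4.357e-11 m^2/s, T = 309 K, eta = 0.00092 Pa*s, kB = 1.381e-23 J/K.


Stokes-Einstein: R = kB*T / (6*pi*eta*D)
R = 1.381e-23 * 309 / (6 * pi * 0.00092 * 4.357e-11)
R = 5.64775e-09 m = 5.65 nm

5.65


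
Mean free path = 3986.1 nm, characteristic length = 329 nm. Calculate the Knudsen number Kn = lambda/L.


Knudsen number Kn = lambda / L
Kn = 3986.1 / 329
Kn = 12.1158

12.1158


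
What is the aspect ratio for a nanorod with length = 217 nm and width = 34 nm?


Aspect ratio AR = length / diameter
AR = 217 / 34
AR = 6.38

6.38


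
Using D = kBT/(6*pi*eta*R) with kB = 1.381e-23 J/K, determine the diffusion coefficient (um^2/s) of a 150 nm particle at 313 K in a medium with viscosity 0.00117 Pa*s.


Radius R = 150/2 = 75 nm = 7.5e-08 m
D = kB*T / (6*pi*eta*R)
D = 1.381e-23 * 313 / (6 * pi * 0.00117 * 7.5e-08)
D = 2.6133e-12 m^2/s = 2.613 um^2/s

2.613


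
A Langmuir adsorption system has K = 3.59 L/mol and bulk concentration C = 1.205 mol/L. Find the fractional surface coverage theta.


Langmuir isotherm: theta = K*C / (1 + K*C)
K*C = 3.59 * 1.205 = 4.32595
theta = 4.32595 / (1 + 4.32595) = 4.32595 / 5.32595
theta = 0.8122

0.8122


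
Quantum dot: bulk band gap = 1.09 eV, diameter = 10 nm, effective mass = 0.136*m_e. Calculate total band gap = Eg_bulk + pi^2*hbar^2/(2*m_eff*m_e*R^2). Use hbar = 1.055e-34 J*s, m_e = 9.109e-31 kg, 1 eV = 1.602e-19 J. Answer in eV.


Radius R = 10/2 nm = 5e-09 m
Confinement energy dE = pi^2 * hbar^2 / (2 * m_eff * m_e * R^2)
dE = pi^2 * (1.055e-34)^2 / (2 * 0.136 * 9.109e-31 * (5e-09)^2) J, divided by 1.602e-19 J/eV
dE = 0.1107 eV
Total band gap = E_g(bulk) + dE = 1.09 + 0.1107 = 1.2007 eV

1.2007


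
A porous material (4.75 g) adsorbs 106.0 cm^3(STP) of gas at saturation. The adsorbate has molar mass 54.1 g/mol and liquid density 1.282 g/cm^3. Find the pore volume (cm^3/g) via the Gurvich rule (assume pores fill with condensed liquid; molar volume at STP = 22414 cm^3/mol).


Moles adsorbed n = V_ads / 22414 = 106.0 / 22414 = 4.729187e-03 mol
Liquid volume V_liq = n * M / rho_liq = 4.729187e-03 * 54.1 / 1.282 = 0.19957 cm^3
Specific pore volume V_pore = V_liq / m_sample = 0.19957 / 4.75
V_pore = 0.042 cm^3/g

0.042


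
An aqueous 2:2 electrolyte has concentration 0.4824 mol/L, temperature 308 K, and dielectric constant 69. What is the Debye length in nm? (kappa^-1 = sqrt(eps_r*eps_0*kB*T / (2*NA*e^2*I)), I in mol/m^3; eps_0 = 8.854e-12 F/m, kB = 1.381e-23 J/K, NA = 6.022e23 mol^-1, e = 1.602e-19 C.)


Ionic strength I = 0.4824 * 2^2 * 1000 = 1929.6 mol/m^3
kappa^-1 = sqrt(69 * 8.854e-12 * 1.381e-23 * 308 / (2 * 6.022e23 * (1.602e-19)^2 * 1929.6))
kappa^-1 = 0.209 nm

0.209


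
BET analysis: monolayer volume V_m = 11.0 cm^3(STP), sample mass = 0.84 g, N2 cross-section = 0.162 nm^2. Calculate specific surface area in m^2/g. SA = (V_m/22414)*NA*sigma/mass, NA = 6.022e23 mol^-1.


Number of moles in monolayer = V_m / 22414 = 11.0 / 22414 = 0.00049076
Number of molecules = moles * NA = 0.00049076 * 6.022e23
SA = molecules * sigma / mass
SA = (11.0 / 22414) * 6.022e23 * 0.162e-18 / 0.84
SA = 57.0 m^2/g

57.0


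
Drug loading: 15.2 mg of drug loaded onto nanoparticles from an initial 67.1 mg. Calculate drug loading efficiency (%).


Drug loading efficiency = (drug loaded / drug initial) * 100
DLE = 15.2 / 67.1 * 100
DLE = 0.2265 * 100
DLE = 22.65%

22.65


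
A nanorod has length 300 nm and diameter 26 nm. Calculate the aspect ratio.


Aspect ratio AR = length / diameter
AR = 300 / 26
AR = 11.54

11.54


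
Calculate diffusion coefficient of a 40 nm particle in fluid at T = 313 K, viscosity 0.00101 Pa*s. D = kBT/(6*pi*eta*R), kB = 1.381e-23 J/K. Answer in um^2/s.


Radius R = 40/2 = 20 nm = 2e-08 m
D = kB*T / (6*pi*eta*R)
D = 1.381e-23 * 313 / (6 * pi * 0.00101 * 2e-08)
D = 1.13523e-11 m^2/s = 11.352 um^2/s

11.352


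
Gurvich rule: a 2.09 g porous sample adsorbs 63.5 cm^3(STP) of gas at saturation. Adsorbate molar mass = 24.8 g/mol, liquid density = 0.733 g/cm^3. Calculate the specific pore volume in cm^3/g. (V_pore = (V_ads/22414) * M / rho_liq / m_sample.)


Moles adsorbed n = V_ads / 22414 = 63.5 / 22414 = 2.833051e-03 mol
Liquid volume V_liq = n * M / rho_liq = 2.833051e-03 * 24.8 / 0.733 = 0.09585 cm^3
Specific pore volume V_pore = V_liq / m_sample = 0.09585 / 2.09
V_pore = 0.0459 cm^3/g

0.0459


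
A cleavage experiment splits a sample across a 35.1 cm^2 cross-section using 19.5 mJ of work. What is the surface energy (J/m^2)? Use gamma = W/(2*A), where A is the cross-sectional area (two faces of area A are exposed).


Convert: A = 35.1 cm^2 = 0.00351 m^2, W = 19.5 mJ = 0.0195 J
Cleaving exposes two faces of area A, so total new surface = 2*A and gamma = W / (2*A)
gamma = 0.0195 / (2 * 0.00351)
gamma = 2.778 J/m^2

2.778


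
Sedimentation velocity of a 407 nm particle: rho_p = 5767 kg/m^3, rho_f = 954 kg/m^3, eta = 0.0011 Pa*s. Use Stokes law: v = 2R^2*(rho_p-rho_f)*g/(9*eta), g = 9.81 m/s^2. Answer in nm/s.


Radius R = 407/2 nm = 2.035e-07 m
Density difference = 5767 - 954 = 4813 kg/m^3
v = 2 * R^2 * (rho_p - rho_f) * g / (9 * eta)
v = 2 * (2.035e-07)^2 * 4813 * 9.81 / (9 * 0.0011)
v = 3.9501e-07 m/s = 395.0104 nm/s

395.0104


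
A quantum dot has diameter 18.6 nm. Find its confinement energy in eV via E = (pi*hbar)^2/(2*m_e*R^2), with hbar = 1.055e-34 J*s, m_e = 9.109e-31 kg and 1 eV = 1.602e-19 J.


Radius R = 18.6/2 = 9.3 nm = 9.3e-09 m
E = (pi * 1.055e-34)^2 / (2 * 9.109e-31 * (9.3e-09)^2)
E(J) = 6.97169e-22
E = E(J) / 1.602e-19 = 0.0044 eV

0.0044


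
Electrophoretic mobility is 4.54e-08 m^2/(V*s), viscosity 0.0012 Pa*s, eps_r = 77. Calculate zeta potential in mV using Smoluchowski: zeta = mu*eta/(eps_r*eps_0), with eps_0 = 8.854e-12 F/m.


Smoluchowski equation: zeta = mu * eta / (eps_r * eps_0)
zeta = 4.54e-08 * 0.0012 / (77 * 8.854e-12)
zeta = 0.079911 V = 79.91 mV

79.91


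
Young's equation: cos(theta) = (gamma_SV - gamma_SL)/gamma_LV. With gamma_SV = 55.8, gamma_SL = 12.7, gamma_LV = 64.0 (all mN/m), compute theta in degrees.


cos(theta) = (gamma_SV - gamma_SL) / gamma_LV
cos(theta) = (55.8 - 12.7) / 64.0
cos(theta) = 0.673437
theta = arccos(0.673437) = 47.67 degrees

47.67


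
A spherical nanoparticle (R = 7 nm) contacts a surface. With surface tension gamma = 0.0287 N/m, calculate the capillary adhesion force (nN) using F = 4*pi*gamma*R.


Convert radius: R = 7 nm = 7e-09 m
F = 4 * pi * gamma * R
F = 4 * pi * 0.0287 * 7e-09
F = 2.52458e-09 N = 2.5246 nN

2.5246


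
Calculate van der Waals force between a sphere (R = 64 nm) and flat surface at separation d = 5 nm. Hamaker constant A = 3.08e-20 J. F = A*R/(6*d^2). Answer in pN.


Convert to SI: R = 64 nm = 6.4e-08 m, d = 5 nm = 5e-09 m
F = A * R / (6 * d^2)
F = 3.08e-20 * 6.4e-08 / (6 * (5e-09)^2)
F = 1.31413e-11 N = 13.141 pN

13.141


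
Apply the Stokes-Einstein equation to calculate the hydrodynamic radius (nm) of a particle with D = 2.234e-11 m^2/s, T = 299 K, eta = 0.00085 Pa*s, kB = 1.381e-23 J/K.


Stokes-Einstein: R = kB*T / (6*pi*eta*D)
R = 1.381e-23 * 299 / (6 * pi * 0.00085 * 2.234e-11)
R = 1.15362e-08 m = 11.54 nm

11.54


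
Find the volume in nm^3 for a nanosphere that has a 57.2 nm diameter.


Radius r = 57.2/2 = 28.6 nm
Volume V = (4/3) * pi * r^3
V = (4/3) * pi * (28.6)^3
V = 97991.12 nm^3

97991.12


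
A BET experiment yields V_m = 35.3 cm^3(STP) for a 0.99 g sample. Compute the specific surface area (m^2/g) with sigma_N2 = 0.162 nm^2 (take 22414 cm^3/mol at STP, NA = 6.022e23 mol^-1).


Number of moles in monolayer = V_m / 22414 = 35.3 / 22414 = 0.00157491
Number of molecules = moles * NA = 0.00157491 * 6.022e23
SA = molecules * sigma / mass
SA = (35.3 / 22414) * 6.022e23 * 0.162e-18 / 0.99
SA = 155.2 m^2/g

155.2


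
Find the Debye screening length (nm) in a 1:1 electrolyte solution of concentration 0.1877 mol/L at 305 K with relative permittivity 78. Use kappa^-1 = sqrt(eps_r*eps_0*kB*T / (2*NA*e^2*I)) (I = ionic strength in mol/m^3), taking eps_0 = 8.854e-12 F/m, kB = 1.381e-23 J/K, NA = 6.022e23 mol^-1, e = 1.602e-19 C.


Ionic strength I = 0.1877 * 1^2 * 1000 = 187.7 mol/m^3
kappa^-1 = sqrt(78 * 8.854e-12 * 1.381e-23 * 305 / (2 * 6.022e23 * (1.602e-19)^2 * 187.7))
kappa^-1 = 0.708 nm

0.708


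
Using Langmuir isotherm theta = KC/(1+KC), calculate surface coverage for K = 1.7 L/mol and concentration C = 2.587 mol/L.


Langmuir isotherm: theta = K*C / (1 + K*C)
K*C = 1.7 * 2.587 = 4.3979
theta = 4.3979 / (1 + 4.3979) = 4.3979 / 5.3979
theta = 0.8147

0.8147


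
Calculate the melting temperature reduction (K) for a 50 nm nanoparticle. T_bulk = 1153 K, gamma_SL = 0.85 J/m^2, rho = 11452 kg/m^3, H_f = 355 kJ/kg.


Radius R = 50/2 = 25 nm = 2.5e-08 m
Convert H_f = 355 kJ/kg = 355000 J/kg
dT = 2 * gamma_SL * T_bulk / (rho * H_f * R)
dT = 2 * 0.85 * 1153 / (11452 * 355000 * 2.5e-08)
dT = 19.3 K

19.3


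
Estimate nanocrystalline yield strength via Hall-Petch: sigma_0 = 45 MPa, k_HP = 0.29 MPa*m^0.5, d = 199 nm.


d = 199 nm = 1.99e-07 m
sqrt(d) = 0.0004460942
Hall-Petch contribution = k / sqrt(d) = 0.29 / 0.0004460942 = 650.1 MPa
sigma = sigma_0 + k/sqrt(d) = 45 + 650.1 = 695.1 MPa

695.1


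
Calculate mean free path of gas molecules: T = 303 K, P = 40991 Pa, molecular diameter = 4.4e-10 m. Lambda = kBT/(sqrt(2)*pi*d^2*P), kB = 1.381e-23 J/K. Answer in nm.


Mean free path: lambda = kB*T / (sqrt(2) * pi * d^2 * P)
lambda = 1.381e-23 * 303 / (sqrt(2) * pi * (4.4e-10)^2 * 40991)
lambda = 1.1868e-07 m
lambda = 118.68 nm

118.68


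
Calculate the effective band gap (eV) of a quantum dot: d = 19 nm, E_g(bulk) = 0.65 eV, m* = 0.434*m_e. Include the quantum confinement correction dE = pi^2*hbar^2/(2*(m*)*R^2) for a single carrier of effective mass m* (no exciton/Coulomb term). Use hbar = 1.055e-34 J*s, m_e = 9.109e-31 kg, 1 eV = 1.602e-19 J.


Radius R = 19/2 nm = 9.5e-09 m
Confinement energy dE = pi^2 * hbar^2 / (2 * m_eff * m_e * R^2)
dE = pi^2 * (1.055e-34)^2 / (2 * 0.434 * 9.109e-31 * (9.5e-09)^2) J, divided by 1.602e-19 J/eV
dE = 0.0096 eV
Total band gap = E_g(bulk) + dE = 0.65 + 0.0096 = 0.6596 eV

0.6596


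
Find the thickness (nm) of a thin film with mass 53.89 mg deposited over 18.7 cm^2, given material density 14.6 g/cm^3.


Convert: m = 53.89 mg = 5.3890e-05 kg, A = 18.7 cm^2 = 1.8700e-03 m^2, rho = 14.6 g/cm^3 = 14600 kg/m^3
t = m / (A * rho)
t = 5.3890e-05 / (1.8700e-03 * 14600)
t = 1.9738e-06 m = 1973.8 nm

1973.8


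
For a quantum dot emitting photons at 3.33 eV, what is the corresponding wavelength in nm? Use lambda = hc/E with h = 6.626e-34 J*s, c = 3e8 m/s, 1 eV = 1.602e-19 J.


Convert energy: E = 3.33 eV = 3.33 * 1.602e-19 = 5.33466e-19 J
lambda = h*c / E = 6.626e-34 * 3e8 / 5.33466e-19
lambda = 3.7262e-07 m = 372.6 nm

372.6


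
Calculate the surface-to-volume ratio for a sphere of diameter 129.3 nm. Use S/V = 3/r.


Radius r = 129.3/2 = 64.65 nm
S/V = 3 / r = 3 / 64.65
S/V = 0.0464 nm^-1

0.0464


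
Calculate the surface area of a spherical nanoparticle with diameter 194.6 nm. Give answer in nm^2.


Radius r = 194.6/2 = 97.3 nm
Surface area SA = 4 * pi * r^2
SA = 4 * pi * (97.3)^2
SA = 118969.47 nm^2

118969.47


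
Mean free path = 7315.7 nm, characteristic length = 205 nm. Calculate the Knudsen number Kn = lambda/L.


Knudsen number Kn = lambda / L
Kn = 7315.7 / 205
Kn = 35.6863

35.6863


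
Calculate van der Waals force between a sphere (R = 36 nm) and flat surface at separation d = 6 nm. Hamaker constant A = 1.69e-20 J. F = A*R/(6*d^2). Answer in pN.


Convert to SI: R = 36 nm = 3.6e-08 m, d = 6 nm = 6e-09 m
F = A * R / (6 * d^2)
F = 1.69e-20 * 3.6e-08 / (6 * (6e-09)^2)
F = 2.81667e-12 N = 2.817 pN

2.817


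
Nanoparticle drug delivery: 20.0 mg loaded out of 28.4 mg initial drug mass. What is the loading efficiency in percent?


Drug loading efficiency = (drug loaded / drug initial) * 100
DLE = 20.0 / 28.4 * 100
DLE = 0.7042 * 100
DLE = 70.42%

70.42


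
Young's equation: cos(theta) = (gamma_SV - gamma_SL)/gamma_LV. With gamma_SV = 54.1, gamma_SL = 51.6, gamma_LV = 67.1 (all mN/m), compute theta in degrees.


cos(theta) = (gamma_SV - gamma_SL) / gamma_LV
cos(theta) = (54.1 - 51.6) / 67.1
cos(theta) = 0.037258
theta = arccos(0.037258) = 87.86 degrees

87.86


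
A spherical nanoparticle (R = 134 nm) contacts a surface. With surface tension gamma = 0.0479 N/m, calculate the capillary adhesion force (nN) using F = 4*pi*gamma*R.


Convert radius: R = 134 nm = 1.34e-07 m
F = 4 * pi * gamma * R
F = 4 * pi * 0.0479 * 1.34e-07
F = 8.06585e-08 N = 80.6585 nN

80.6585


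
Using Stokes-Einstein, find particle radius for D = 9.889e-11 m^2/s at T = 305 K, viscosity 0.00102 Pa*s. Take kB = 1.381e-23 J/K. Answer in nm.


Stokes-Einstein: R = kB*T / (6*pi*eta*D)
R = 1.381e-23 * 305 / (6 * pi * 0.00102 * 9.889e-11)
R = 2.21534e-09 m = 2.22 nm

2.22


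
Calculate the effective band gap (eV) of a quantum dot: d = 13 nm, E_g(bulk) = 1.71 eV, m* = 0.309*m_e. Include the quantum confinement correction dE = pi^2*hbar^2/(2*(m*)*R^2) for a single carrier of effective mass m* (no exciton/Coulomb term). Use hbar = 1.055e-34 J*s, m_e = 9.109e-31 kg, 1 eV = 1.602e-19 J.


Radius R = 13/2 nm = 6.5e-09 m
Confinement energy dE = pi^2 * hbar^2 / (2 * m_eff * m_e * R^2)
dE = pi^2 * (1.055e-34)^2 / (2 * 0.309 * 9.109e-31 * (6.5e-09)^2) J, divided by 1.602e-19 J/eV
dE = 0.0288 eV
Total band gap = E_g(bulk) + dE = 1.71 + 0.0288 = 1.7388 eV

1.7388


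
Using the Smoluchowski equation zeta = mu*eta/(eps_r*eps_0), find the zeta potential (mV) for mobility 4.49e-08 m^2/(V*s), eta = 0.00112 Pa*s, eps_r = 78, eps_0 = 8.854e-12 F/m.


Smoluchowski equation: zeta = mu * eta / (eps_r * eps_0)
zeta = 4.49e-08 * 0.00112 / (78 * 8.854e-12)
zeta = 0.072817 V = 72.82 mV

72.82


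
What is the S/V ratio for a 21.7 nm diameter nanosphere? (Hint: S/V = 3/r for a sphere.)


Radius r = 21.7/2 = 10.85 nm
S/V = 3 / r = 3 / 10.85
S/V = 0.2765 nm^-1

0.2765


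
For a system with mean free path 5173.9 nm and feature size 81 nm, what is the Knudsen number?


Knudsen number Kn = lambda / L
Kn = 5173.9 / 81
Kn = 63.8753

63.8753


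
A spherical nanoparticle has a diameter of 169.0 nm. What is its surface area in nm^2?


Radius r = 169.0/2 = 84.5 nm
Surface area SA = 4 * pi * r^2
SA = 4 * pi * (84.5)^2
SA = 89727.03 nm^2

89727.03


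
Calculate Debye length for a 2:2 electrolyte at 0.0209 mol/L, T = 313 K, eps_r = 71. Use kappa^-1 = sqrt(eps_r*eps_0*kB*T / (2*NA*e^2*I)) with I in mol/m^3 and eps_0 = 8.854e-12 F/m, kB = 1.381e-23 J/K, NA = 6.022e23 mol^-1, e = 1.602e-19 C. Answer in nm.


Ionic strength I = 0.0209 * 2^2 * 1000 = 83.6 mol/m^3
kappa^-1 = sqrt(71 * 8.854e-12 * 1.381e-23 * 313 / (2 * 6.022e23 * (1.602e-19)^2 * 83.6))
kappa^-1 = 1.025 nm

1.025


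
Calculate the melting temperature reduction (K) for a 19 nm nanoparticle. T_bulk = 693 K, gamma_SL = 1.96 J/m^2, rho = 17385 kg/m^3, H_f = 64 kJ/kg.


Radius R = 19/2 = 9.5 nm = 9.5e-09 m
Convert H_f = 64 kJ/kg = 64000 J/kg
dT = 2 * gamma_SL * T_bulk / (rho * H_f * R)
dT = 2 * 1.96 * 693 / (17385 * 64000 * 9.5e-09)
dT = 257.0 K

257.0


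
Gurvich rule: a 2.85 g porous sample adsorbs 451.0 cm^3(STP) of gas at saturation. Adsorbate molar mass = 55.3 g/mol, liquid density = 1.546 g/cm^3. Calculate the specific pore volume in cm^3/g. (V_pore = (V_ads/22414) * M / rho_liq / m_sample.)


Moles adsorbed n = V_ads / 22414 = 451.0 / 22414 = 2.012135e-02 mol
Liquid volume V_liq = n * M / rho_liq = 2.012135e-02 * 55.3 / 1.546 = 0.71974 cm^3
Specific pore volume V_pore = V_liq / m_sample = 0.71974 / 2.85
V_pore = 0.2525 cm^3/g

0.2525
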